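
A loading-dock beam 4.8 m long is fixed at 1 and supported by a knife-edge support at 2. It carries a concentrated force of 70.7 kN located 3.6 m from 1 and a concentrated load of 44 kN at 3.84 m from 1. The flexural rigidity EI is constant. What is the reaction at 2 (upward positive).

R_2 = 75.72 kN

Choose R_2 as the redundant. The primary structure is the cantilever fixed at 1.
Primary-structure tip deflection at 2 by superposition:
  point load 70.7 at a = 3.6: Pa²(3L − a)/(6EI) = 1649/EI
  point load 44 at a = 3.84: Pa²(3L − a)/(6EI) = 1142/EI
  δ_0 = 2791/EI
Tip deflection under a unit load at 2: L³/(3EI) = 36.86/EI.
The prop prevents deflection at 2: R_2 = δ_0/δ_{22} = 2791/36.86 = 75.72 kN.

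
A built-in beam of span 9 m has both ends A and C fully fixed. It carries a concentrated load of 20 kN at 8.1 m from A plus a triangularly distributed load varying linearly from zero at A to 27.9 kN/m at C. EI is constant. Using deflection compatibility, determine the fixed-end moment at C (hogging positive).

M_C = 127.6 kN·m

Take the two fixed-end moments M_A, M_C as redundants; the released structure is the simple span AC.
End rotations of the released simple span under the applied load (×1/EI):
  at A: point load 20 at a = 8.1: Pab(L + b)/(6LEI) = 26.73/EI
  at C: point load 20 at a = 8.1: Pab(L + a)/(6LEI) = 46.17/EI
  at A: triangular load, peak 27.9: 7w₀L³/(360EI) = 395.5/EI
  at C: triangular load, peak 27.9: w₀L³/(45EI) = 452/EI
  θ_A0 = 422.2/EI,  θ_C0 = 498.1/EI
Flexibility coefficients: a unit moment at one end gives L/(3EI) there and L/(6EI) at the far end, so f₁₁ = f₂₂ = 3/EI and f₁₂ = f₂₁ = 1.5/EI.
Compatibility — zero rotation at each built-in end:
  3 M_A + 1.5 M_C = 422.2
  1.5 M_A + 3 M_C = 498.1
Solving the pair gives M_A = 76.95 kN·m and M_C = 127.6 kN·m (hogging).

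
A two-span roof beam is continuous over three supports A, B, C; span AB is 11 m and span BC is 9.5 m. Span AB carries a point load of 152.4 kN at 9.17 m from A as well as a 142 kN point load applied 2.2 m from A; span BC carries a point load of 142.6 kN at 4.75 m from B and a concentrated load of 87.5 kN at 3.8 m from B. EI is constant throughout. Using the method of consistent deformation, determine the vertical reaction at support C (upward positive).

R_C = 65.61 kN

Insert a hinge at B; M_B is the redundant, and each span becomes simply supported.
End slopes at the hinge B, treating each span as simply supported:
  span AB: point load 152.4 at a = 9.17: Pab(L + a)/(6LEI) = 781.6/EI
  span AB: point load 142 at a = 2.2: Pab(L + a)/(6LEI) = 549.8/EI
  span BC: point load 142.6 at a = 4.75: Pab(L + b)/(6LEI) = 804.4/EI
  span BC: point load 87.5 at a = 3.8: Pab(L + b)/(6LEI) = 505.4/EI
  relative rotation θ_0 = (1331 + 1310)/EI = 2641/EI
A unit hogging moment at B produces rotation L₁/(3EI) + L₂/(3EI) = 6.833/EI.
Slope continuity at B: θ_0 = M_B·6.833/EI, so M_B = 2641/6.833 = 386.5 kN·m (hogging).
Span BC, ΣM about C: R_B^{BC}·9.5 = 1176 + 386.5, so R_B^{BC} = 164.5 kN and R_C = 230.1 − 164.5 = 65.61 kN.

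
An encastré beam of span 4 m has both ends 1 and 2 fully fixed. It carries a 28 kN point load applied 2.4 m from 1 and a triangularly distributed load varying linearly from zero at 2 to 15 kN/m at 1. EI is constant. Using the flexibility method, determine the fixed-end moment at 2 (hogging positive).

Release both end moments; the primary structure is a simply-supported span 12 with redundants M_1 and M_2.
Simple-span end rotations at 1 and 2 under the given loads:
  at 1: point load 28 at a = 2.4: Pab(L + b)/(6LEI) = 25.09/EI
  at 2: point load 28 at a = 2.4: Pab(L + a)/(6LEI) = 28.67/EI
  at 1: triangular load, peak 15: w₀L³/(45EI) = 21.33/EI
  at 2: triangular load, peak 15: 7w₀L³/(360EI) = 18.67/EI
  θ_10 = 46.42/EI,  θ_20 = 47.34/EI
Flexibility coefficients: a unit moment at one end gives L/(3EI) there and L/(6EI) at the far end, so f₁₁ = f₂₂ = 1.333/EI and f₁₂ = f₂₁ = 0.6667/EI.
Compatibility — zero rotation at each built-in end:
  1.333 M_1 + 0.6667 M_2 = 46.42
  0.6667 M_1 + 1.333 M_2 = 47.34
Solving the pair gives M_1 = 22.75 kN·m and M_2 = 24.13 kN·m (hogging).

M_2 = 24.13 kN·m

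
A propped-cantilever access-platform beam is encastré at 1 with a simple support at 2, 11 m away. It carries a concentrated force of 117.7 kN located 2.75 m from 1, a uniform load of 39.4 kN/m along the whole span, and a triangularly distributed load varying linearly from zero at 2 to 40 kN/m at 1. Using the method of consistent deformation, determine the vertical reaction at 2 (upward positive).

Remove the prop at 2; the released (primary) structure is a cantilever built in at 1.
Primary-structure tip deflection at 2 by superposition:
  point load 117.7 at a = 2.75: Pa²(3L − a)/(6EI) = 4488/EI
  UDL 39.4: wL⁴/(8EI) = 72107/EI
  triangular load, peak 40 at the fixed end: w₀L⁴/(30EI) = 19521/EI
  δ_0 = 96116/EI
Flexibility coefficient — unit upward force at 2: δ_{22} = L³/(3EI) = 443.7/EI.
Compatibility at 2: δ_0 − R_2·δ_{22} = 0, so R_2 = 96116/443.7 = 216.6 kN.

R_2 = 216.6 kN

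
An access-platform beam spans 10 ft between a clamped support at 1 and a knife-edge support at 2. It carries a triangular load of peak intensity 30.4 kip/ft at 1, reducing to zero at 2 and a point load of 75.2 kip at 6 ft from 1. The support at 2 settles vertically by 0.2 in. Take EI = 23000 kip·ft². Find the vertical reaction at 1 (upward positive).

Release the roller at 2. Primary structure: cantilever fixed at 1.
Downward deflection at the released point 2 due to the loads:
  triangular load, peak 30.4 at the fixed end: w₀L⁴/(30EI) = 10133/EI
  point load 75.2 at a = 6: Pa²(3L − a)/(6EI) = 10829/EI
  δ_0 = 20962/EI
Tip deflection under a unit load at 2: L³/(3EI) = 333.3/EI.
With EI = 23000 kip·ft²: δ_0 = 0.9114 ft and δ_{22} = 0.014493 ft/kip.
Compatibility — the beam at 2 must follow the support down by 0.01667 ft: δ_0 − R_2·δ_{22} = 0.01667, so R_2 = (0.9114 − 0.01667)/0.014493 = 61.74 kip.
Vertical equilibrium: R_1 = ΣP − R_2 = 227.2 − 61.74 = 165.5 kip.

R_1 = 165.5 kip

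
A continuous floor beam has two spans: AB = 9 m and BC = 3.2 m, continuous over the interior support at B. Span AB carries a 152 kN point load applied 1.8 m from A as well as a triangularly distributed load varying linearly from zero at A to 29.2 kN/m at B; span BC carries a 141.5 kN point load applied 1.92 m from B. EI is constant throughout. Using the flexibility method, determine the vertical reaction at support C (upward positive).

R_C = 12.04 kN

Release continuity at B by inserting a hinge; the redundant is the internal moment M_B. The primary structure is two simply-supported spans AB and BC.
Discontinuity in slope at B on the released structure — sum the simple-span end rotations:
  span AB: point load 152 at a = 1.8: Pab(L + a)/(6LEI) = 394/EI
  span AB: triangular load, peak 29.2: w₀L³/(45EI) = 473/EI
  span BC: point load 141.5 at a = 1.92: Pab(L + b)/(6LEI) = 81.14/EI
  relative rotation θ_0 = (867 + 81.14)/EI = 948.2/EI
A unit hogging moment at B produces rotation L₁/(3EI) + L₂/(3EI) = 4.067/EI.
Compatibility: M_B·(L₁+L₂)/(3EI) = θ_0, giving M_B = 233.2 kN·m (hogging).
Span BC, ΣM about C: R_B^{BC}·3.2 = 181.1 + 233.2, so R_B^{BC} = 129.5 kN and R_C = 141.5 − 129.5 = 12.04 kN.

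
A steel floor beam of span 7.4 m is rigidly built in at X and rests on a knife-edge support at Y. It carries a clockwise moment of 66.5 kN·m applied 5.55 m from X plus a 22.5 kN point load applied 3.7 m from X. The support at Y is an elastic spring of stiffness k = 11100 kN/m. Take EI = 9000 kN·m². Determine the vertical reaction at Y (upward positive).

R_Y = 19.55 kN

Remove the prop at Y; the released (primary) structure is a cantilever built in at X.
Primary-structure tip deflection at Y by superposition:
  clockwise couple 66.5 at a = 5.55: M₀a(2L − a)/(2EI) = 1707/EI
  point load 22.5 at a = 3.7: Pa²(3L − a)/(6EI) = 949.7/EI
  δ_0 = 2657/EI
Flexibility coefficient — unit upward force at Y: δ_{YY} = L³/(3EI) = 135.1/EI.
With EI = 9000 kN·m²: δ_0 = 0.29519 m and δ_{YY} = 0.015008 m/kN.
Compatibility — the spring shortens by R_Y/k under the reaction it provides: δ_0 − R_Y·δ_{YY} = R_Y/k. With 1/k = 0.00009 m/kN, R_Y = δ_0 / (δ_{YY} + 1/k) = 0.29519 / (0.015008 + 0.00009) = 19.55 kN.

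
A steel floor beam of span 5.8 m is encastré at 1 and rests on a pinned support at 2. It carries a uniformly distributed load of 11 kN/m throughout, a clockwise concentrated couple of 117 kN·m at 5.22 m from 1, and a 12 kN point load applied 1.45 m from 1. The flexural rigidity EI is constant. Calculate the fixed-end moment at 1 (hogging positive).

Choose R_2 as the redundant. The primary structure is the cantilever fixed at 1.
Deflection at 2 on the released cantilever, summing each load's contribution:
  UDL 11: wL⁴/(8EI) = 1556/EI
  clockwise couple 117 at a = 5.22: M₀a(2L − a)/(2EI) = 1948/EI
  point load 12 at a = 1.45: Pa²(3L − a)/(6EI) = 67.07/EI
  δ_0 = 3571/EI
Flexibility coefficient — unit upward force at 2: δ_{22} = L³/(3EI) = 65.04/EI.
Compatibility at 2: δ_0 − R_2·δ_{22} = 0, so R_2 = 3571/65.04 = 54.91 kN.
Moment equilibrium about 1: M_1 = Σ(load moments about 1) − R_2·L = 319.4 − 54.91×5.8 = 0.9287 kN·m.

M_1 = 0.9287 kN·m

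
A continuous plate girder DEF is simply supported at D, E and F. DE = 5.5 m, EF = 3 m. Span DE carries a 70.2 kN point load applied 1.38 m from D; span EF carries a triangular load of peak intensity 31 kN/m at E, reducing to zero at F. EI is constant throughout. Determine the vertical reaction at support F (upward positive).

R_F = 3.522 kN

Release continuity at E by inserting a hinge; the redundant is the internal moment M_E. The primary structure is two simply-supported spans DE and EF.
Discontinuity in slope at E on the released structure — sum the simple-span end rotations:
  span DE: point load 70.2 at a = 1.38: Pab(L + a)/(6LEI) = 83.21/EI
  span EF: triangular load, peak 31: w₀L³/(45EI) = 18.6/EI
  relative rotation θ_0 = (83.21 + 18.6)/EI = 101.8/EI
A unit hogging moment at E produces rotation L₁/(3EI) + L₂/(3EI) = 2.833/EI.
Compatibility: M_E·(L₁+L₂)/(3EI) = θ_0, giving M_E = 35.93 kN·m (hogging).
Span EF, ΣM about F: R_E^{EF}·3 = 93 + 35.93, so R_E^{EF} = 42.98 kN and R_F = 46.5 − 42.98 = 3.522 kN.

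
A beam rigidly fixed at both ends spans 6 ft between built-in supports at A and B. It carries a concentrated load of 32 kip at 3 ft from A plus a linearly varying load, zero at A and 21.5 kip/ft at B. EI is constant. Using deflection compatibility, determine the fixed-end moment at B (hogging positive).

Take the two fixed-end moments M_A, M_B as redundants; the released structure is the simple span AB.
Simple-span end rotations at A and B under the given loads:
  at A: point load 32 at a = 3: Pab(L + b)/(6LEI) = 72/EI
  at B: point load 32 at a = 3: Pab(L + a)/(6LEI) = 72/EI
  at A: triangular load, peak 21.5: 7w₀L³/(360EI) = 90.3/EI
  at B: triangular load, peak 21.5: w₀L³/(45EI) = 103.2/EI
  θ_A0 = 162.3/EI,  θ_B0 = 175.2/EI
Flexibility coefficients: a unit moment at one end gives L/(3EI) there and L/(6EI) at the far end, so f₁₁ = f₂₂ = 2/EI and f₁₂ = f₂₁ = 1/EI.
Compatibility — zero rotation at each built-in end:
  2 M_A + 1 M_B = 162.3
  1 M_A + 2 M_B = 175.2
Solving the pair gives M_A = 49.8 kip·ft and M_B = 62.7 kip·ft (hogging).

M_B = 62.7 kip·ft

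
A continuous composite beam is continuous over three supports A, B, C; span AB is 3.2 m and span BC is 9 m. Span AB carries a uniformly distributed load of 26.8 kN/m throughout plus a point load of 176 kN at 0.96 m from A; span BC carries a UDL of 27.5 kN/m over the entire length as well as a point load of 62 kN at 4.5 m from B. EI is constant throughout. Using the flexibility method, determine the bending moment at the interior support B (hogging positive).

M_B = 311.7 kN·m

Release continuity at B by inserting a hinge; the redundant is the internal moment M_B. The primary structure is two simply-supported spans AB and BC.
Discontinuity in slope at B on the released structure — sum the simple-span end rotations:
  span AB: UDL 26.8: wL³/(24EI) = 36.59/EI
  span AB: point load 176 at a = 0.96: Pab(L + a)/(6LEI) = 82/EI
  span BC: UDL 27.5: wL³/(24EI) = 835.3/EI
  span BC: point load 62 at a = 4.5: Pab(L + b)/(6LEI) = 313.9/EI
  relative rotation θ_0 = (118.6 + 1149)/EI = 1268/EI
A unit hogging moment at B produces rotation L₁/(3EI) + L₂/(3EI) = 4.067/EI.
Slope continuity at B: θ_0 = M_B·4.067/EI, so M_B = 1268/4.067 = 311.7 kN·m (hogging).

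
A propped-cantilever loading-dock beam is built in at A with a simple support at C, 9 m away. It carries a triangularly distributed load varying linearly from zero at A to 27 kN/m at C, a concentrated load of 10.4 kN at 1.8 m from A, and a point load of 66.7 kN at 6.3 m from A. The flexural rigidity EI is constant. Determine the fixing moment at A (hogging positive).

Remove the prop at C; the released (primary) structure is a cantilever built in at A.
Deflection at C on the released cantilever, summing each load's contribution:
  triangular load, peak 27 at the free end: 11w₀L⁴/(120EI) = 16238/EI
  point load 10.4 at a = 1.8: Pa²(3L − a)/(6EI) = 141.5/EI
  point load 66.7 at a = 6.3: Pa²(3L − a)/(6EI) = 9133/EI
  δ_0 = 25513/EI
Tip deflection under a unit load at C: L³/(3EI) = 243/EI.
Compatibility at C: δ_0 − R_C·δ_{CC} = 0, so R_C = 25513/243 = 105 kN.
Moment equilibrium about A: M_A = Σ(load moments about A) − R_C·L = 1168 − 105×9 = 223 kN·m.

M_A = 223 kN·m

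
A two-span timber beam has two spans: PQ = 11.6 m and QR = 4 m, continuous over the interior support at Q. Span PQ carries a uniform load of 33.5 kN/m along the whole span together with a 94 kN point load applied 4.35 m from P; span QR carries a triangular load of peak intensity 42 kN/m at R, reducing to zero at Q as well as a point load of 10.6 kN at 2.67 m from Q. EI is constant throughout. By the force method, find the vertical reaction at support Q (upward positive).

R_Q = 449.8 kN

Insert a hinge at Q; M_Q is the redundant, and each span becomes simply supported.
Rotations at Q on the released spans (each span's end-slope, ×1/EI):
  span PQ: UDL 33.5: wL³/(24EI) = 2179/EI
  span PQ: point load 94 at a = 4.35: Pab(L + a)/(6LEI) = 679.4/EI
  span QR: triangular load, peak 42: 7w₀L³/(360EI) = 52.27/EI
  span QR: point load 10.6 at a = 2.67: Pab(L + b)/(6LEI) = 8.36/EI
  relative rotation θ_0 = (2858 + 60.63)/EI = 2919/EI
A unit hogging moment at Q produces rotation L₁/(3EI) + L₂/(3EI) = 5.2/EI.
Slope continuity at Q: θ_0 = M_Q·5.2/EI, so M_Q = 2919/5.2 = 561.3 kN·m (hogging).
Span PQ, ΣM about P with M_Q applied at Q: R_Q^{PQ}·11.6 = 2663 + 561.3, so R_Q^{PQ} = 277.9 kN and R_P = 482.6 − 277.9 = 204.7 kN.
Span QR, ΣM about R: R_Q^{QR}·4 = 126.1 + 561.3, so R_Q^{QR} = 171.8 kN and R_R = 94.6 − 171.8 = -77.25 kN.
R_Q = 277.9 + 171.8 = 449.8 kN.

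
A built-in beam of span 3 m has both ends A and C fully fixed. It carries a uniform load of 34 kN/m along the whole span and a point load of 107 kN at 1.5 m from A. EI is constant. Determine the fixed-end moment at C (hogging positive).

M_C = 65.62 kN·m

Release both end moments; the primary structure is a simply-supported span AC with redundants M_A and M_C.
On the primary (simply-supported) span, the end slopes from the loading are:
  at A: UDL 34: wL³/(24EI) = 38.25/EI
  at C: UDL 34: wL³/(24EI) = 38.25/EI
  at A: point load 107 at a = 1.5: Pab(L + b)/(6LEI) = 60.19/EI
  at C: point load 107 at a = 1.5: Pab(L + a)/(6LEI) = 60.19/EI
  θ_A0 = 98.44/EI,  θ_C0 = 98.44/EI
Flexibility coefficients: a unit moment at one end gives L/(3EI) there and L/(6EI) at the far end, so f₁₁ = f₂₂ = 1/EI and f₁₂ = f₂₁ = 0.5/EI.
Compatibility — zero rotation at each built-in end:
  1 M_A + 0.5 M_C = 98.44
  0.5 M_A + 1 M_C = 98.44
Solving the pair gives M_A = 65.62 kN·m and M_C = 65.62 kN·m (hogging).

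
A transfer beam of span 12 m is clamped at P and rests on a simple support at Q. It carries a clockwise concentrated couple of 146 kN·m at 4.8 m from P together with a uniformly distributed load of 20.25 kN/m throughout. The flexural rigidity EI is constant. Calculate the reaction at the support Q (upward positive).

R_Q = 102.8 kN

Choose R_Q as the redundant. The primary structure is the cantilever fixed at P.
Primary-structure tip deflection at Q by superposition:
  clockwise couple 146 at a = 4.8: M₀a(2L − a)/(2EI) = 6728/EI
  UDL 20.25: wL⁴/(8EI) = 52488/EI
  δ_0 = 59216/EI
Tip deflection under a unit load at Q: L³/(3EI) = 576/EI.
Compatibility at Q: δ_0 − R_Q·δ_{QQ} = 0, so R_Q = 59216/576 = 102.8 kN.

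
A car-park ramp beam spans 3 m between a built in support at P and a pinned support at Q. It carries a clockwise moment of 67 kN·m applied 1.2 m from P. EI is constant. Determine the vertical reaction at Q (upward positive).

R_Q = 21.44 kN

Choose R_Q as the redundant. The primary structure is the cantilever fixed at P.
Deflection at Q on the released cantilever, summing each load's contribution:
  clockwise couple 67 at a = 1.2: M₀a(2L − a)/(2EI) = 193/EI
Flexibility coefficient — unit upward force at Q: δ_{QQ} = L³/(3EI) = 9/EI.
Compatibility at Q: δ_0 − R_Q·δ_{QQ} = 0, so R_Q = 193/9 = 21.44 kN.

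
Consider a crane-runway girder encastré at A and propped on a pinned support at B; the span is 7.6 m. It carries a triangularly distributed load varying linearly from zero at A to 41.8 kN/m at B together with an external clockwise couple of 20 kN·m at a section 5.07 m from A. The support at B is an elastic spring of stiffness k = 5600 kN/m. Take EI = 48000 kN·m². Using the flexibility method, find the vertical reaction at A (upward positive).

R_A = 73 kN

Remove the prop at B; the released (primary) structure is a cantilever built in at A.
Deflection at B on the released cantilever, summing each load's contribution:
  triangular load, peak 41.8 at the free end: 11w₀L⁴/(120EI) = 12783/EI
  clockwise couple 20 at a = 5.07: M₀a(2L − a)/(2EI) = 513.6/EI
  δ_0 = 13297/EI
Tip deflection under a unit load at B: L³/(3EI) = 146.3/EI.
With EI = 48000 kN·m²: δ_0 = 0.27702 m and δ_{BB} = 0.003048 m/kN.
Compatibility — the spring shortens by R_B/k under the reaction it provides: δ_0 − R_B·δ_{BB} = R_B/k. With 1/k = 0.000179 m/kN, R_B = δ_0 / (δ_{BB} + 1/k) = 0.27702 / (0.003048 + 0.000179) = 85.84 kN.
Vertical equilibrium: R_A = ΣP − R_B = 158.8 − 85.84 = 73 kN.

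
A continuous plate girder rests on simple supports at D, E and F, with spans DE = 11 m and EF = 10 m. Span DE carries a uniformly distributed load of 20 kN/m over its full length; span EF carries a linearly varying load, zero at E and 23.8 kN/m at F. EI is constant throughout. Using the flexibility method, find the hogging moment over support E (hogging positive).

M_E = 224.6 kN·m

Insert a hinge at E; M_E is the redundant, and each span becomes simply supported.
Rotations at E on the released spans (each span's end-slope, ×1/EI):
  span DE: UDL 20: wL³/(24EI) = 1109/EI
  span EF: triangular load, peak 23.8: 7w₀L³/(360EI) = 462.8/EI
  relative rotation θ_0 = (1109 + 462.8)/EI = 1572/EI
A unit hogging moment at E produces rotation L₁/(3EI) + L₂/(3EI) = 7/EI.
Compatibility: M_E·(L₁+L₂)/(3EI) = θ_0, giving M_E = 224.6 kN·m (hogging).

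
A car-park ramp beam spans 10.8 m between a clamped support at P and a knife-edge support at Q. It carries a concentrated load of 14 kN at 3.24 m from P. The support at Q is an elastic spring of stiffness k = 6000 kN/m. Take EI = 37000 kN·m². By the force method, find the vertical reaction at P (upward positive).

Take the reaction at Q as the redundant and release it; the primary structure is a cantilever fixed at P.
Primary-structure tip deflection at Q by superposition:
  point load 14 at a = 3.24: Pa²(3L − a)/(6EI) = 714.3/EI
Tip deflection under a unit load at Q: L³/(3EI) = 419.9/EI.
With EI = 37000 kN·m²: δ_0 = 0.019304 m and δ_{QQ} = 0.011349 m/kN.
Compatibility — the spring shortens by R_Q/k under the reaction it provides: δ_0 − R_Q·δ_{QQ} = R_Q/k. With 1/k = 0.000167 m/kN, R_Q = δ_0 / (δ_{QQ} + 1/k) = 0.019304 / (0.011349 + 0.000167) = 1.676 kN.
Vertical equilibrium: R_P = ΣP − R_Q = 14 − 1.676 = 12.32 kN.

R_P = 12.32 kN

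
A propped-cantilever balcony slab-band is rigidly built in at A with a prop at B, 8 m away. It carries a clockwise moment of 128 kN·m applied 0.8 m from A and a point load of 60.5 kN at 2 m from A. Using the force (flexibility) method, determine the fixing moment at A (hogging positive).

Remove the prop at B; the released (primary) structure is a cantilever built in at A.
Free-end deflection of the primary structure under the applied loading (downward +):
  clockwise couple 128 at a = 0.8: M₀a(2L − a)/(2EI) = 778.2/EI
  point load 60.5 at a = 2: Pa²(3L − a)/(6EI) = 887.3/EI
  δ_0 = 1666/EI
Tip deflection under a unit load at B: L³/(3EI) = 170.7/EI.
Compatibility at B: δ_0 − R_B·δ_{BB} = 0, so R_B = 1666/170.7 = 9.759 kN.
Moment equilibrium about A: M_A = Σ(load moments about A) − R_B·L = 249 − 9.759×8 = 170.9 kN·m.

M_A = 170.9 kN·m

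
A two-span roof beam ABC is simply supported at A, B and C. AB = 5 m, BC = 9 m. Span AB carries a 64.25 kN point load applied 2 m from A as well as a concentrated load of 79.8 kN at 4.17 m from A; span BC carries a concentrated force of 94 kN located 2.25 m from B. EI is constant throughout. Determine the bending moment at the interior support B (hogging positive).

Insert a hinge at B; M_B is the redundant, and each span becomes simply supported.
Discontinuity in slope at B on the released structure — sum the simple-span end rotations:
  span AB: point load 64.25 at a = 2: Pab(L + a)/(6LEI) = 89.95/EI
  span AB: point load 79.8 at a = 4.17: Pab(L + a)/(6LEI) = 84.42/EI
  span BC: point load 94 at a = 2.25: Pab(L + b)/(6LEI) = 416.4/EI
  relative rotation θ_0 = (174.4 + 416.4)/EI = 590.8/EI
A unit hogging moment at B produces rotation L₁/(3EI) + L₂/(3EI) = 4.667/EI.
Compatibility: M_B·(L₁+L₂)/(3EI) = θ_0, giving M_B = 126.6 kN·m (hogging).

M_B = 126.6 kN·m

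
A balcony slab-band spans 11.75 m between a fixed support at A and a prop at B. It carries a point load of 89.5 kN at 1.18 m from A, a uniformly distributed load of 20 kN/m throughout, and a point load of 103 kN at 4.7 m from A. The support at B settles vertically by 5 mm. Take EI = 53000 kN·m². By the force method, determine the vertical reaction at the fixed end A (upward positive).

Take the reaction at B as the redundant and release it; the primary structure is a cantilever fixed at A.
Free-end deflection of the primary structure under the applied loading (downward +):
  point load 89.5 at a = 1.18: Pa²(3L − a)/(6EI) = 707.6/EI
  UDL 20: wL⁴/(8EI) = 47653/EI
  point load 103 at a = 4.7: Pa²(3L − a)/(6EI) = 11585/EI
  δ_0 = 59946/EI
Flexibility coefficient — unit upward force at B: δ_{BB} = L³/(3EI) = 540.7/EI.
With EI = 53000 kN·m²: δ_0 = 1.1311 m and δ_{BB} = 0.010203 m/kN.
Compatibility — the beam at B must follow the support down by 0.005 m: δ_0 − R_B·δ_{BB} = 0.005, so R_B = (1.1311 − 0.005)/0.010203 = 110.4 kN.
Vertical equilibrium: R_A = ΣP − R_B = 427.5 − 110.4 = 317.1 kN.

R_A = 317.1 kN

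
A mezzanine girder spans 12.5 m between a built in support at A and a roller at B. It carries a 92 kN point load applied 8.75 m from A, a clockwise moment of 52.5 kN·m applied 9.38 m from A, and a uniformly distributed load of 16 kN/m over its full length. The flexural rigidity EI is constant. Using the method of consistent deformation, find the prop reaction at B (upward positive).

Release the roller at B. Primary structure: cantilever fixed at A.
Primary-structure tip deflection at B by superposition:
  point load 92 at a = 8.75: Pa²(3L − a)/(6EI) = 33751/EI
  clockwise couple 52.5 at a = 9.38: M₀a(2L − a)/(2EI) = 3846/EI
  UDL 16: wL⁴/(8EI) = 48828/EI
  δ_0 = 86425/EI
Flexibility coefficient — unit upward force at B: δ_{BB} = L³/(3EI) = 651/EI.
The prop prevents deflection at B: R_B = δ_0/δ_{BB} = 86425/651 = 132.7 kN.

R_B = 132.7 kN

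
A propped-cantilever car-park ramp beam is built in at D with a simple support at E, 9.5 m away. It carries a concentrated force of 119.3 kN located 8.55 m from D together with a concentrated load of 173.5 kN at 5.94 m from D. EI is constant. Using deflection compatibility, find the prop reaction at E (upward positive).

Remove the prop at E; the released (primary) structure is a cantilever built in at D.
Primary-structure tip deflection at E by superposition:
  point load 119.3 at a = 8.55: Pa²(3L − a)/(6EI) = 28998/EI
  point load 173.5 at a = 5.94: Pa²(3L − a)/(6EI) = 23018/EI
  δ_0 = 52015/EI
Flexibility coefficient — unit upward force at E: δ_{EE} = L³/(3EI) = 285.8/EI.
The prop prevents deflection at E: R_E = δ_0/δ_{EE} = 52015/285.8 = 182 kN.

R_E = 182 kN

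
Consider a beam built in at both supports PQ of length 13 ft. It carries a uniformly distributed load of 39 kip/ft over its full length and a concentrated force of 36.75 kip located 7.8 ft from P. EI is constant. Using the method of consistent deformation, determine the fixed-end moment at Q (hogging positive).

M_Q = 618 kip·ft

Take the two fixed-end moments M_P, M_Q as redundants; the released structure is the simple span PQ.
Simple-span end rotations at P and Q under the given loads:
  at P: UDL 39: wL³/(24EI) = 3570/EI
  at Q: UDL 39: wL³/(24EI) = 3570/EI
  at P: point load 36.75 at a = 7.8: Pab(L + b)/(6LEI) = 347.8/EI
  at Q: point load 36.75 at a = 7.8: Pab(L + a)/(6LEI) = 397.5/EI
  θ_P0 = 3918/EI,  θ_Q0 = 3968/EI
Flexibility coefficients: a unit moment at one end gives L/(3EI) there and L/(6EI) at the far end, so f₁₁ = f₂₂ = 4.333/EI and f₁₂ = f₂₁ = 2.167/EI.
Compatibility — zero rotation at each built-in end:
  4.333 M_P + 2.167 M_Q = 3918
  2.167 M_P + 4.333 M_Q = 3968
Solving the pair gives M_P = 595.1 kip·ft and M_Q = 618 kip·ft (hogging).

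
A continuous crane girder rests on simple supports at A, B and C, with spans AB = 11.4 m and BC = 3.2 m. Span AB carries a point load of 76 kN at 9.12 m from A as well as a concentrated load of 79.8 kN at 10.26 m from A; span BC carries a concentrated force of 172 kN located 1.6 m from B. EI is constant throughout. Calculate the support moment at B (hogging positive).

Release continuity at B by inserting a hinge; the redundant is the internal moment M_B. The primary structure is two simply-supported spans AB and BC.
Discontinuity in slope at B on the released structure — sum the simple-span end rotations:
  span AB: point load 76 at a = 9.12: Pab(L + a)/(6LEI) = 474.1/EI
  span AB: point load 79.8 at a = 10.26: Pab(L + a)/(6LEI) = 295.6/EI
  span BC: point load 172 at a = 1.6: Pab(L + b)/(6LEI) = 110.1/EI
  relative rotation θ_0 = (769.7 + 110.1)/EI = 879.7/EI
A unit hogging moment at B produces rotation L₁/(3EI) + L₂/(3EI) = 4.867/EI.
Slope continuity at B: θ_0 = M_B·4.867/EI, so M_B = 879.7/4.867 = 180.8 kN·m (hogging).

M_B = 180.8 kN·m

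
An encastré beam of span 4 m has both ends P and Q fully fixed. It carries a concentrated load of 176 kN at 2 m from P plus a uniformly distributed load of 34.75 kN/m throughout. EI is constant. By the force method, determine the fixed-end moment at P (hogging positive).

Take the two fixed-end moments M_P, M_Q as redundants; the released structure is the simple span PQ.
Simple-span end rotations at P and Q under the given loads:
  at P: point load 176 at a = 2: Pab(L + b)/(6LEI) = 176/EI
  at Q: point load 176 at a = 2: Pab(L + a)/(6LEI) = 176/EI
  at P: UDL 34.75: wL³/(24EI) = 92.67/EI
  at Q: UDL 34.75: wL³/(24EI) = 92.67/EI
  θ_P0 = 268.7/EI,  θ_Q0 = 268.7/EI
Flexibility coefficients: a unit moment at one end gives L/(3EI) there and L/(6EI) at the far end, so f₁₁ = f₂₂ = 1.333/EI and f₁₂ = f₂₁ = 0.6667/EI.
Compatibility — zero rotation at each built-in end:
  1.333 M_P + 0.6667 M_Q = 268.7
  0.6667 M_P + 1.333 M_Q = 268.7
Solving the pair gives M_P = 134.3 kN·m and M_Q = 134.3 kN·m (hogging).

M_P = 134.3 kN·m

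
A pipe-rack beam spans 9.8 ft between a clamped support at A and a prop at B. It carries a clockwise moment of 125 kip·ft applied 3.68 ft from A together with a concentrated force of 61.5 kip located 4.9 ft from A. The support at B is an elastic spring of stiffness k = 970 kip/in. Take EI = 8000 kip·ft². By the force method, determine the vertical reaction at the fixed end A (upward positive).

Release the roller at B. Primary structure: cantilever fixed at A.
Free-end deflection of the primary structure under the applied loading (downward +):
  clockwise couple 125 at a = 3.68: M₀a(2L − a)/(2EI) = 3662/EI
  point load 61.5 at a = 4.9: Pa²(3L − a)/(6EI) = 6030/EI
  δ_0 = 9691/EI
Tip deflection under a unit load at B: L³/(3EI) = 313.7/EI.
With EI = 8000 kip·ft²: δ_0 = 1.2114 ft and δ_{BB} = 0.039216 ft/kip.
Compatibility — the spring shortens by R_B/k under the reaction it provides: δ_0 − R_B·δ_{BB} = R_B/k. With 1/k = 1/(970×12) ft/kip = 0.000086 ft/kip, R_B = δ_0 / (δ_{BB} + 1/k) = 1.2114 / (0.039216 + 0.000086) = 30.82 kip.
Vertical equilibrium: R_A = ΣP − R_B = 61.5 − 30.82 = 30.68 kip.

R_A = 30.68 kip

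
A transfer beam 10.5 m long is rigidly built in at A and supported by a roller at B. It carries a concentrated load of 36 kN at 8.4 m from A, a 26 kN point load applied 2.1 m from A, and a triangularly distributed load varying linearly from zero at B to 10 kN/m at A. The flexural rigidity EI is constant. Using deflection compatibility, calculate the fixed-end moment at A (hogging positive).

M_A = 149.1 kN·m

Release the roller at B. Primary structure: cantilever fixed at A.
Primary-structure tip deflection at B by superposition:
  point load 36 at a = 8.4: Pa²(3L − a)/(6EI) = 9780/EI
  point load 26 at a = 2.1: Pa²(3L − a)/(6EI) = 561.8/EI
  triangular load, peak 10 at the fixed end: w₀L⁴/(30EI) = 4052/EI
  δ_0 = 14393/EI
Tip deflection under a unit load at B: L³/(3EI) = 385.9/EI.
Compatibility at B: δ_0 − R_B·δ_{BB} = 0, so R_B = 14393/385.9 = 37.3 kN.
Moment equilibrium about A: M_A = Σ(load moments about A) − R_B·L = 540.8 − 37.3×10.5 = 149.1 kN·m.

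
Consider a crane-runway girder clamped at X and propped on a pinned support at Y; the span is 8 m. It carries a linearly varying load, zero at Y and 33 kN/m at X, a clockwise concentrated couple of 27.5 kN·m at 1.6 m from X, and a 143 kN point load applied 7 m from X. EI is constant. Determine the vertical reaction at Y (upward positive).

R_Y = 144.6 kN

Take the reaction at Y as the redundant and release it; the primary structure is a cantilever fixed at X.
Deflection at Y on the released cantilever, summing each load's contribution:
  triangular load, peak 33 at the fixed end: w₀L⁴/(30EI) = 4506/EI
  clockwise couple 27.5 at a = 1.6: M₀a(2L − a)/(2EI) = 316.8/EI
  point load 143 at a = 7: Pa²(3L − a)/(6EI) = 19853/EI
  δ_0 = 24676/EI
Flexibility coefficient — unit upward force at Y: δ_{YY} = L³/(3EI) = 170.7/EI.
Compatibility at Y: δ_0 − R_Y·δ_{YY} = 0, so R_Y = 24676/170.7 = 144.6 kN.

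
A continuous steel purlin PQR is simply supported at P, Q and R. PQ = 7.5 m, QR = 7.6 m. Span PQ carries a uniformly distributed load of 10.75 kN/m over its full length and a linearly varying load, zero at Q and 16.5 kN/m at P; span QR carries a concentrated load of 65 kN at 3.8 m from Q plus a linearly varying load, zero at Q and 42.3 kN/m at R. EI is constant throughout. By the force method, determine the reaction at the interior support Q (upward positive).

R_Q = 195.4 kN

Insert a hinge at Q; M_Q is the redundant, and each span becomes simply supported.
End slopes at the hinge Q, treating each span as simply supported:
  span PQ: UDL 10.75: wL³/(24EI) = 189/EI
  span PQ: triangular load, peak 16.5: 7w₀L³/(360EI) = 135.4/EI
  span QR: point load 65 at a = 3.8: Pab(L + b)/(6LEI) = 234.7/EI
  span QR: triangular load, peak 42.3: 7w₀L³/(360EI) = 361.1/EI
  relative rotation θ_0 = (324.3 + 595.7)/EI = 920/EI
A unit hogging moment at Q produces rotation L₁/(3EI) + L₂/(3EI) = 5.033/EI.
Slope continuity at Q: θ_0 = M_Q·5.033/EI, so M_Q = 920/5.033 = 182.8 kN·m (hogging).
Span PQ, ΣM about P with M_Q applied at Q: R_Q^{PQ}·7.5 = 457 + 182.8, so R_Q^{PQ} = 85.31 kN and R_P = 142.5 − 85.31 = 57.19 kN.
Span QR, ΣM about R: R_Q^{QR}·7.6 = 654.2 + 182.8, so R_Q^{QR} = 110.1 kN and R_R = 225.7 − 110.1 = 115.6 kN.
R_Q = 85.31 + 110.1 = 195.4 kN.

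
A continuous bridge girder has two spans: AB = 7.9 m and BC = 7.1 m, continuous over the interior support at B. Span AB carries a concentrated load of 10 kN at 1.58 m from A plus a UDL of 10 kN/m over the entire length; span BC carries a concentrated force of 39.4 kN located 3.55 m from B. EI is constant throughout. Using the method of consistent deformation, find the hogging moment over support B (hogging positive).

Take M_B as the redundant. Released structure: two simple spans AB and BC with a hinge at B.
Discontinuity in slope at B on the released structure — sum the simple-span end rotations:
  span AB: point load 10 at a = 1.58: Pab(L + a)/(6LEI) = 19.97/EI
  span AB: UDL 10: wL³/(24EI) = 205.4/EI
  span BC: point load 39.4 at a = 3.55: Pab(L + b)/(6LEI) = 124.1/EI
  relative rotation θ_0 = (225.4 + 124.1)/EI = 349.5/EI
A unit hogging moment at B produces rotation L₁/(3EI) + L₂/(3EI) = 5/EI.
Slope continuity at B: θ_0 = M_B·5/EI, so M_B = 349.5/5 = 69.91 kN·m (hogging).

M_B = 69.91 kN·m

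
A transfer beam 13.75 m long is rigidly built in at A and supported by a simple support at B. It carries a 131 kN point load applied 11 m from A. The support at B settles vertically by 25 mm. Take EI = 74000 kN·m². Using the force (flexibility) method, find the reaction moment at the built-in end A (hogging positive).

M_A = 202.3 kN·m

Choose R_B as the redundant. The primary structure is the cantilever fixed at A.
Deflection at B on the released cantilever, summing each load's contribution:
  point load 131 at a = 11: Pa²(3L − a)/(6EI) = 79915/EI
Flexibility coefficient — unit upward force at B: δ_{BB} = L³/(3EI) = 866.5/EI.
With EI = 74000 kN·m²: δ_0 = 1.0799 m and δ_{BB} = 0.01171 m/kN.
Compatibility — the beam at B must follow the support down by 0.025 m: δ_0 − R_B·δ_{BB} = 0.025, so R_B = (1.0799 − 0.025)/0.01171 = 90.09 kN.
Moment equilibrium about A: M_A = Σ(load moments about A) − R_B·L = 1441 − 90.09×13.75 = 202.3 kN·m.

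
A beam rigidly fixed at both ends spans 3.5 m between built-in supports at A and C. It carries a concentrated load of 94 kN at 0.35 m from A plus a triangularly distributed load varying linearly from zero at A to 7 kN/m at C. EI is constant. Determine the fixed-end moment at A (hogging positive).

Take the two fixed-end moments M_A, M_C as redundants; the released structure is the simple span AC.
End rotations of the released simple span under the applied load (×1/EI):
  at A: point load 94 at a = 0.35: Pab(L + b)/(6LEI) = 32.82/EI
  at C: point load 94 at a = 0.35: Pab(L + a)/(6LEI) = 19/EI
  at A: triangular load, peak 7: 7w₀L³/(360EI) = 5.836/EI
  at C: triangular load, peak 7: w₀L³/(45EI) = 6.669/EI
  θ_A0 = 38.65/EI,  θ_C0 = 25.67/EI
Flexibility coefficients: a unit moment at one end gives L/(3EI) there and L/(6EI) at the far end, so f₁₁ = f₂₂ = 1.167/EI and f₁₂ = f₂₁ = 0.5833/EI.
Compatibility — zero rotation at each built-in end:
  1.167 M_A + 0.5833 M_C = 38.65
  0.5833 M_A + 1.167 M_C = 25.67
Solving the pair gives M_A = 29.51 kN·m and M_C = 7.248 kN·m (hogging).

M_A = 29.51 kN·m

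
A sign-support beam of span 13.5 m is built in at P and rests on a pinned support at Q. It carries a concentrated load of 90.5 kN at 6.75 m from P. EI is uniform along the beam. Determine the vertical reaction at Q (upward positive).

R_Q = 28.28 kN

Release the roller at Q. Primary structure: cantilever fixed at P.
Primary-structure tip deflection at Q by superposition:
  point load 90.5 at a = 6.75: Pa²(3L − a)/(6EI) = 23194/EI
Flexibility coefficient — unit upward force at Q: δ_{QQ} = L³/(3EI) = 820.1/EI.
Compatibility at Q: δ_0 − R_Q·δ_{QQ} = 0, so R_Q = 23194/820.1 = 28.28 kN.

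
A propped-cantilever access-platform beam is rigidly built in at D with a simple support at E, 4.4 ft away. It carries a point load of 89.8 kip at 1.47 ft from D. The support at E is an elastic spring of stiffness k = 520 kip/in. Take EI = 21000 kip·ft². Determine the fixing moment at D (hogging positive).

M_D = 79.45 kip·ft

Choose R_E as the redundant. The primary structure is the cantilever fixed at D.
Downward deflection at the released point E due to the loads:
  point load 89.8 at a = 1.47: Pa²(3L − a)/(6EI) = 379.4/EI
Tip deflection under a unit load at E: L³/(3EI) = 28.39/EI.
With EI = 21000 kip·ft²: δ_0 = 0.018065 ft and δ_{EE} = 0.001352 ft/kip.
Compatibility — the spring shortens by R_E/k under the reaction it provides: δ_0 − R_E·δ_{EE} = R_E/k. With 1/k = 1/(520×12) ft/kip = 0.00016 ft/kip, R_E = δ_0 / (δ_{EE} + 1/k) = 0.018065 / (0.001352 + 0.00016) = 11.94 kip.
Moment equilibrium about D: M_D = Σ(load moments about D) − R_E·L = 132 − 11.94×4.4 = 79.45 kip·ft.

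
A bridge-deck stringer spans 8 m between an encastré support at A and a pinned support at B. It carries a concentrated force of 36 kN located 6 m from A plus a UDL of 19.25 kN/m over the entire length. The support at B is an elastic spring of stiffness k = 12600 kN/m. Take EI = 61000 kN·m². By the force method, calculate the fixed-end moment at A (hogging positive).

Remove the prop at B; the released (primary) structure is a cantilever built in at A.
Free-end deflection of the primary structure under the applied loading (downward +):
  point load 36 at a = 6: Pa²(3L − a)/(6EI) = 3888/EI
  UDL 19.25: wL⁴/(8EI) = 9856/EI
  δ_0 = 13744/EI
Flexibility coefficient — unit upward force at B: δ_{BB} = L³/(3EI) = 170.7/EI.
With EI = 61000 kN·m²: δ_0 = 0.22531 m and δ_{BB} = 0.002798 m/kN.
Compatibility — the spring shortens by R_B/k under the reaction it provides: δ_0 − R_B·δ_{BB} = R_B/k. With 1/k = 0.000079 m/kN, R_B = δ_0 / (δ_{BB} + 1/k) = 0.22531 / (0.002798 + 0.000079) = 78.31 kN.
Moment equilibrium about A: M_A = Σ(load moments about A) − R_B·L = 832 − 78.31×8 = 205.5 kN·m.

M_A = 205.5 kN·m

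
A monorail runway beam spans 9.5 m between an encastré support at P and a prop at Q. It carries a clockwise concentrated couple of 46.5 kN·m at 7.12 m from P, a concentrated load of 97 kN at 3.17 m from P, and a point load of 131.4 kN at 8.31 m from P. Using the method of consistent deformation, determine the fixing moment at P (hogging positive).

M_P = 228.8 kN·m

Choose R_Q as the redundant. The primary structure is the cantilever fixed at P.
Deflection at Q on the released cantilever, summing each load's contribution:
  clockwise couple 46.5 at a = 7.12: M₀a(2L − a)/(2EI) = 1967/EI
  point load 97 at a = 3.17: Pa²(3L − a)/(6EI) = 4115/EI
  point load 131.4 at a = 8.31: Pa²(3L − a)/(6EI) = 30534/EI
  δ_0 = 36616/EI
Flexibility coefficient — unit upward force at Q: δ_{QQ} = L³/(3EI) = 285.8/EI.
Compatibility at Q: δ_0 − R_Q·δ_{QQ} = 0, so R_Q = 36616/285.8 = 128.1 kN.
Moment equilibrium about P: M_P = Σ(load moments about P) − R_Q·L = 1446 − 128.1×9.5 = 228.8 kN·m.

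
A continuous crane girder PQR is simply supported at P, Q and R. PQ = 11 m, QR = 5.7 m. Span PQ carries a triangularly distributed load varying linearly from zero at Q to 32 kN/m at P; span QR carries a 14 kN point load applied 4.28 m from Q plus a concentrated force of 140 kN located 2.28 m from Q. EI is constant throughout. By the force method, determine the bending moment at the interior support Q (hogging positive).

Take M_Q as the redundant. Released structure: two simple spans PQ and QR with a hinge at Q.
Rotations at Q on the released spans (each span's end-slope, ×1/EI):
  span PQ: triangular load, peak 32: 7w₀L³/(360EI) = 828.2/EI
  span QR: point load 14 at a = 4.28: Pab(L + b)/(6LEI) = 17.71/EI
  span QR: point load 140 at a = 2.28: Pab(L + b)/(6LEI) = 291.1/EI
  relative rotation θ_0 = (828.2 + 308.8)/EI = 1137/EI
A unit hogging moment at Q produces rotation L₁/(3EI) + L₂/(3EI) = 5.567/EI.
Slope continuity at Q: θ_0 = M_Q·5.567/EI, so M_Q = 1137/5.567 = 204.3 kN·m (hogging).

M_Q = 204.3 kN·m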